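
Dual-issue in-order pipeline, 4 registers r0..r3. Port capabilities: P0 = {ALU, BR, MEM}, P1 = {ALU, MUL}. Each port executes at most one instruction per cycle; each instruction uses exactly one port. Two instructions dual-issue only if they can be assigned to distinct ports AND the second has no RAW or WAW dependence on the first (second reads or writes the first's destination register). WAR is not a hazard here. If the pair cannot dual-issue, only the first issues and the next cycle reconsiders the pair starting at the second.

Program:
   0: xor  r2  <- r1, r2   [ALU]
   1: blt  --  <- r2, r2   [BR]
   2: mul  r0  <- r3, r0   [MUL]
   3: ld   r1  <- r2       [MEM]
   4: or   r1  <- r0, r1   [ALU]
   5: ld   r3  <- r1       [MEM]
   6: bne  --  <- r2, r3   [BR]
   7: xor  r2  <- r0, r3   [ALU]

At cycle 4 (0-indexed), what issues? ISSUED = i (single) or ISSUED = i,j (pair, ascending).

[0] i0  xor.ALU  -- RAW r2
[1] i1+i2  blt.BR/mul.MUL  -- pair
[2] i3  ld.MEM  -- RAW+WAW r1
[3] i4  or.ALU  -- RAW r1
[4] i5  ld.MEM  -- no-port MEM/BR
[5] i6+i7  bne.BR/xor.ALU  -- pair

ISSUED = 5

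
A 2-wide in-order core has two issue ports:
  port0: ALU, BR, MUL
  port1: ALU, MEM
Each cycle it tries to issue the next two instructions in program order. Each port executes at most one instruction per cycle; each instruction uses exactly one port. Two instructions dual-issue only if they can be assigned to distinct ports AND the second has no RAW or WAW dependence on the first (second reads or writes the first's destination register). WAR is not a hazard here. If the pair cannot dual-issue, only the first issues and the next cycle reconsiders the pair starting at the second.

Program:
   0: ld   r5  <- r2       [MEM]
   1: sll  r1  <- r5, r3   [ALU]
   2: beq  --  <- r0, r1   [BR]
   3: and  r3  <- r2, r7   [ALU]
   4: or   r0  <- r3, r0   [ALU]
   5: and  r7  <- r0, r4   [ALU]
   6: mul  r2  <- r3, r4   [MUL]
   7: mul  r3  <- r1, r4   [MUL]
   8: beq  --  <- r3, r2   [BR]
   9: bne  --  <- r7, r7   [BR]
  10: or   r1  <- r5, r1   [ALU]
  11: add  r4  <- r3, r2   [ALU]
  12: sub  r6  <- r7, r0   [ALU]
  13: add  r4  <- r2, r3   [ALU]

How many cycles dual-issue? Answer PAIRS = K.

0. ld.MEM @i0  | RAW r5
1. sll.ALU @i1  | RAW r1
2. beq.BR and.ALU @i2,i3  | pair
3. or.ALU @i4  | RAW r0
4. and.ALU mul.MUL @i5,i6  | pair
5. mul.MUL @i7  | no-port MUL/BR
6. beq.BR @i8  | no-port BR/BR
7. bne.BR or.ALU @i9,i10  | pair
8. add.ALU sub.ALU @i11,i12  | pair
9. add.ALU @i13  | tail

PAIRS = 4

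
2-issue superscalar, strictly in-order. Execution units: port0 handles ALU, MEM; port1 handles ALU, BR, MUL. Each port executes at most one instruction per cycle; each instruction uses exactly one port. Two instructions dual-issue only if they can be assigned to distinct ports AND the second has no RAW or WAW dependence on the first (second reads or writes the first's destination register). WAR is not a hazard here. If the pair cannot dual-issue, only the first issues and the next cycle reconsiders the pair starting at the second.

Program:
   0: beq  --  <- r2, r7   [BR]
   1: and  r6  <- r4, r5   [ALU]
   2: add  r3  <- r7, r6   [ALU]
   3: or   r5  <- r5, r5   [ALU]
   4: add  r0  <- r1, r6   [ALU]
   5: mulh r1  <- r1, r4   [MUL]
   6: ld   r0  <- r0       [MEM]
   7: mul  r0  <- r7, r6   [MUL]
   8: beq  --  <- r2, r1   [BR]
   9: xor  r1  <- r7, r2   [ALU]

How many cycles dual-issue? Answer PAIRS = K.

PAIRS = 4

c0: i0&i1 beq+and  2-wide
c1: i2&i3 add+or  2-wide
c2: i4&i5 add+mulh  2-wide
c3: i6 ld  WAW r0
c4: i7 mul  no-port MUL/BR
c5: i8&i9 beq+xor  2-wide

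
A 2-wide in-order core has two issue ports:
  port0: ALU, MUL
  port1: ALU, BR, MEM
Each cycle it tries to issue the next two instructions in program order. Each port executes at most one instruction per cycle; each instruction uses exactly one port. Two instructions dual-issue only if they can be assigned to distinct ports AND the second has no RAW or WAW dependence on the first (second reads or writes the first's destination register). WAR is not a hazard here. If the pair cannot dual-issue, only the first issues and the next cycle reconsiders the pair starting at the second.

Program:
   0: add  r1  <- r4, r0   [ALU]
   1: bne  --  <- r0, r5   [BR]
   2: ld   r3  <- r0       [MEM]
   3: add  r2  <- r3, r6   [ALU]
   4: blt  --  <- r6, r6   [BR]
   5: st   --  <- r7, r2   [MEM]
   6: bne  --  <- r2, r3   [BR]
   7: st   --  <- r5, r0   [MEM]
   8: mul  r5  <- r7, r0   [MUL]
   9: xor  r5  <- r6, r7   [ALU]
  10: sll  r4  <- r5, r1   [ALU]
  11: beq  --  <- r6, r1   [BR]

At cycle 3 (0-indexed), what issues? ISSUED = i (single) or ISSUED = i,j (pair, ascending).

ISSUED = 5

[0] i0+i1  add bne  -- pair
[1] i2  ld  -- RAW r3
[2] i3+i4  add blt  -- pair
[3] i5  st  -- no-port MEM/BR
[4] i6  bne  -- no-port BR/MEM
[5] i7+i8  st mul  -- pair
[6] i9  xor  -- RAW r5
[7] i10+i11  sll beq  -- pair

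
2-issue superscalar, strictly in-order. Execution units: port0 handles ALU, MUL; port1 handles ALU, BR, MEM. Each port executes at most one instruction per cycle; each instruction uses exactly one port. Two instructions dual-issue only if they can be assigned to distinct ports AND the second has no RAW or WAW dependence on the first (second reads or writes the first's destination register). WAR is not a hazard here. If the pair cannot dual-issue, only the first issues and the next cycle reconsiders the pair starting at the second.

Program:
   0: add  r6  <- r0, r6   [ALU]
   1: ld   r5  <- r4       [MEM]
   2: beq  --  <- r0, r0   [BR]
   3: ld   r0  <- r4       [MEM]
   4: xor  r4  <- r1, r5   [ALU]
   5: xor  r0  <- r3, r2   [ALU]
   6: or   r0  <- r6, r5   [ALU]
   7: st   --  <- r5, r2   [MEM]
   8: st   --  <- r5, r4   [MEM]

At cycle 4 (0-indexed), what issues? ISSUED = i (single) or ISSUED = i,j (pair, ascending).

ISSUED = 6,7

t=0 i0/i1:add;ld ; pair
t=1 i2:beq ; no-port BR/MEM
t=2 i3/i4:ld;xor ; pair
t=3 i5:xor ; WAW r0
t=4 i6/i7:or;st ; pair
t=5 i8:st ; tail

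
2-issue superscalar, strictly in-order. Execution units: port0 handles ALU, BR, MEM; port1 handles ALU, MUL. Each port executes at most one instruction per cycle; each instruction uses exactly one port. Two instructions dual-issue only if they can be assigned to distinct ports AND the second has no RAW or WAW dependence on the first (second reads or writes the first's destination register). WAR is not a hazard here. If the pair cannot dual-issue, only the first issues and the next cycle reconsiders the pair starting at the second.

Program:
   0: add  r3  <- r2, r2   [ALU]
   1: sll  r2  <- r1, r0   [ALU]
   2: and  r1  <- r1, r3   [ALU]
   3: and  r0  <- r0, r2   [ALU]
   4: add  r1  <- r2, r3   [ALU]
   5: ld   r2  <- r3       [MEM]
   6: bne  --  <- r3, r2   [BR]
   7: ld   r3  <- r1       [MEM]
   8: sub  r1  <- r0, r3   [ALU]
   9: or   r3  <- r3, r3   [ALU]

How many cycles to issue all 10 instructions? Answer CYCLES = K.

  cy0 -> i0&i1 (add.ALU sll.ALU) pair
  cy1 -> i2&i3 (and.ALU and.ALU) pair
  cy2 -> i4&i5 (add.ALU ld.MEM) pair
  cy3 -> i6 (bne.BR) no-port BR/MEM
  cy4 -> i7 (ld.MEM) RAW r3
  cy5 -> i8&i9 (sub.ALU or.ALU) pair

CYCLES = 6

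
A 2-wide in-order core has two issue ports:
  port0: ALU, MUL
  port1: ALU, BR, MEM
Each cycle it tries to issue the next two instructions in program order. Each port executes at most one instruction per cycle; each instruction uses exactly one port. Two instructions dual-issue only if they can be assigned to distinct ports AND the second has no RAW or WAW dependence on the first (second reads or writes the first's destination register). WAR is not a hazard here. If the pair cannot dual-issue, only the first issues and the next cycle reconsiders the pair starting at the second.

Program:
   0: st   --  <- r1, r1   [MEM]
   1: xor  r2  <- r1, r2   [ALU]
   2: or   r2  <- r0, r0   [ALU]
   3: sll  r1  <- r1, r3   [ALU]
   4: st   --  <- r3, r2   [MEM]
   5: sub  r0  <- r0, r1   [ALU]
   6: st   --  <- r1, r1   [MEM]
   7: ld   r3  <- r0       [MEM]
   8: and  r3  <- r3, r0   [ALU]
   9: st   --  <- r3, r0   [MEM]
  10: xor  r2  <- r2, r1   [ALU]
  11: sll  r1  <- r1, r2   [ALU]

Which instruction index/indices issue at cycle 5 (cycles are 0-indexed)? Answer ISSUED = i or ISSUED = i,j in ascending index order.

#0 head=0: st+xor i0&i1 2-wide
#1 head=2: or+sll i2&i3 2-wide
#2 head=4: st+sub i4&i5 2-wide
#3 head=6: st i6 no-port MEM/MEM
#4 head=7: ld i7 RAW+WAW r3
#5 head=8: and i8 RAW r3
#6 head=9: st+xor i9&i10 2-wide
#7 head=11: sll i11 tail

ISSUED = 8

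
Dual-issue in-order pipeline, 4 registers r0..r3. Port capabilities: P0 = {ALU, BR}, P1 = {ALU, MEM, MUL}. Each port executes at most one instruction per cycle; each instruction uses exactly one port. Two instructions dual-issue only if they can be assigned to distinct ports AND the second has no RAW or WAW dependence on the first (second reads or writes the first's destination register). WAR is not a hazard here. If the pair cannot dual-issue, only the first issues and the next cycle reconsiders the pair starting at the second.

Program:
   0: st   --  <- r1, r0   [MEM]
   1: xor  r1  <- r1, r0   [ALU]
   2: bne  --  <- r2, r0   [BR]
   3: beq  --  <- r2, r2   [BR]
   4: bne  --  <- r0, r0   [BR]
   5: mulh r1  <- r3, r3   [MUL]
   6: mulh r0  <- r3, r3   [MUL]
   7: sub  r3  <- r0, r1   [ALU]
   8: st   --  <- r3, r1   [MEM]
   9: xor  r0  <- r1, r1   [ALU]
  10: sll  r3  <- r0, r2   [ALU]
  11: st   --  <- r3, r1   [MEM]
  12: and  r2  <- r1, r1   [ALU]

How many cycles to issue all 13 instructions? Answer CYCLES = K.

[0] i0+i1  st;xor  -- dual
[1] i2  bne  -- no-port BR/BR
[2] i3  beq  -- no-port BR/BR
[3] i4+i5  bne;mulh  -- dual
[4] i6  mulh  -- RAW r0
[5] i7  sub  -- RAW r3
[6] i8+i9  st;xor  -- dual
[7] i10  sll  -- RAW r3
[8] i11+i12  st;and  -- dual

CYCLES = 9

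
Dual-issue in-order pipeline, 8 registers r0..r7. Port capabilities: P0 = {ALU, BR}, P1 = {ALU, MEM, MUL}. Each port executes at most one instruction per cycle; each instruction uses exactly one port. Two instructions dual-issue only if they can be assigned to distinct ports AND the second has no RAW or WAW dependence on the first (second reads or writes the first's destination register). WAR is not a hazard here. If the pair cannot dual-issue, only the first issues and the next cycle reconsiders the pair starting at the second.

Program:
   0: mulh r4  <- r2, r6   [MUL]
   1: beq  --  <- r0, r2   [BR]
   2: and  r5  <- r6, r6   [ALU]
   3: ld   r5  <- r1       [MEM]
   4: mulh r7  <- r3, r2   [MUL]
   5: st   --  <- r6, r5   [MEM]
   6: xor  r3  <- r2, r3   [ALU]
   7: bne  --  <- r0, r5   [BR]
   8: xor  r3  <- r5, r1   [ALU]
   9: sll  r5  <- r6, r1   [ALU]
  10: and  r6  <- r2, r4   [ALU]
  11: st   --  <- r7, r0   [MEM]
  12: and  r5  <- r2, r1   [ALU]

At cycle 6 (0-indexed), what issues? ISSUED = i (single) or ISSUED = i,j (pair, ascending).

ISSUED = 9,10

c0: i0+i1 mulh;beq  dual
c1: i2 and  WAW r5
c2: i3 ld  no-port MEM/MUL
c3: i4 mulh  no-port MUL/MEM
c4: i5+i6 st;xor  dual
c5: i7+i8 bne;xor  dual
c6: i9+i10 sll;and  dual
c7: i11+i12 st;and  dual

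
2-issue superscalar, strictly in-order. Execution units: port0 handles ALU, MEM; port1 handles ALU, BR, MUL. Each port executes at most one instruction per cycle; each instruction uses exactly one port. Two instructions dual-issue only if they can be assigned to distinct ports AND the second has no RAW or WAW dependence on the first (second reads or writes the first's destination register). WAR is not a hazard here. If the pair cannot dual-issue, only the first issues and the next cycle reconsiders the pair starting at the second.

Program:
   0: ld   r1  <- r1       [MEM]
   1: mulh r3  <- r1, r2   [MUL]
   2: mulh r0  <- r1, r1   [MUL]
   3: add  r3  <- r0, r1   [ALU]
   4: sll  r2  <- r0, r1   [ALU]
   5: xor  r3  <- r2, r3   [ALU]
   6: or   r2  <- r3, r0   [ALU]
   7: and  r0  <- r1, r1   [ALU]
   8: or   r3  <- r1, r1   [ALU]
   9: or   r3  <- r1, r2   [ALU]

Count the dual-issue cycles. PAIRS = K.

  cy0 -> i0 (ld) RAW r1
  cy1 -> i1 (mulh) no-port MUL/MUL
  cy2 -> i2 (mulh) RAW r0
  cy3 -> i3+i4 (add/sll) 2-wide
  cy4 -> i5 (xor) RAW r3
  cy5 -> i6+i7 (or/and) 2-wide
  cy6 -> i8 (or) WAW r3
  cy7 -> i9 (or) tail

PAIRS = 2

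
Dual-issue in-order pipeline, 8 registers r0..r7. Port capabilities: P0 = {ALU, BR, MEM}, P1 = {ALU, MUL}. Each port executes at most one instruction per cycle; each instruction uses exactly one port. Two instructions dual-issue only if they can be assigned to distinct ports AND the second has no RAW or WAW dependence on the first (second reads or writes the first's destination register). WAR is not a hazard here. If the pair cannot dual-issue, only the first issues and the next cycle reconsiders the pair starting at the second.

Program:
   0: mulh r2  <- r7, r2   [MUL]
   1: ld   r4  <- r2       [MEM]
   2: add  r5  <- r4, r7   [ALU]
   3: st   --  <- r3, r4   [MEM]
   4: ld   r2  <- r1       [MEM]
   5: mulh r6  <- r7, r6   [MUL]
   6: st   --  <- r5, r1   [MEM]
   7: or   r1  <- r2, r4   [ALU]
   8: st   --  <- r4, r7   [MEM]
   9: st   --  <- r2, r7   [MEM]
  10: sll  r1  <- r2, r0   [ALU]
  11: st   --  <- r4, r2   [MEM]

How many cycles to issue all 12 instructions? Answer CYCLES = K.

CYCLES = 8

0. mulh.MUL @i0  | RAW r2
1. ld.MEM @i1  | RAW r4
2. add.ALU st.MEM @i2+i3  | pair
3. ld.MEM mulh.MUL @i4+i5  | pair
4. st.MEM or.ALU @i6+i7  | pair
5. st.MEM @i8  | no-port MEM/MEM
6. st.MEM sll.ALU @i9+i10  | pair
7. st.MEM @i11  | tail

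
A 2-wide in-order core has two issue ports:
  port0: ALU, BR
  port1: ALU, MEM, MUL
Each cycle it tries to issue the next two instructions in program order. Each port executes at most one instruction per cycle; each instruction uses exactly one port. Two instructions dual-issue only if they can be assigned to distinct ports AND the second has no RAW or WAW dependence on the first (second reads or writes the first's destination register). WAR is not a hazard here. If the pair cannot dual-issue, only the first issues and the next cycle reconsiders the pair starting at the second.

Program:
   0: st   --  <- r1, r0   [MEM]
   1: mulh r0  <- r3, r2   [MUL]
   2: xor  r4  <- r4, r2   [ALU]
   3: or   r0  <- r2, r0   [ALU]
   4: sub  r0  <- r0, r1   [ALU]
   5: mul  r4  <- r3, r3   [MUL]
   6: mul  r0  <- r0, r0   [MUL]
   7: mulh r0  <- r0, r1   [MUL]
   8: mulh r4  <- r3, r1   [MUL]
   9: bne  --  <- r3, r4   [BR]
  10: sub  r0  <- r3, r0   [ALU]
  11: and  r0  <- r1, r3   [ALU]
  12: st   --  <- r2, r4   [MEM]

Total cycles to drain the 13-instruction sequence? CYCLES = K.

0. st @i0  | no-port MEM/MUL
1. mulh+xor @i1&i2  | dual
2. or @i3  | RAW+WAW r0
3. sub+mul @i4&i5  | dual
4. mul @i6  | no-port MUL/MUL
5. mulh @i7  | no-port MUL/MUL
6. mulh @i8  | RAW r4
7. bne+sub @i9&i10  | dual
8. and+st @i11&i12  | dual

CYCLES = 9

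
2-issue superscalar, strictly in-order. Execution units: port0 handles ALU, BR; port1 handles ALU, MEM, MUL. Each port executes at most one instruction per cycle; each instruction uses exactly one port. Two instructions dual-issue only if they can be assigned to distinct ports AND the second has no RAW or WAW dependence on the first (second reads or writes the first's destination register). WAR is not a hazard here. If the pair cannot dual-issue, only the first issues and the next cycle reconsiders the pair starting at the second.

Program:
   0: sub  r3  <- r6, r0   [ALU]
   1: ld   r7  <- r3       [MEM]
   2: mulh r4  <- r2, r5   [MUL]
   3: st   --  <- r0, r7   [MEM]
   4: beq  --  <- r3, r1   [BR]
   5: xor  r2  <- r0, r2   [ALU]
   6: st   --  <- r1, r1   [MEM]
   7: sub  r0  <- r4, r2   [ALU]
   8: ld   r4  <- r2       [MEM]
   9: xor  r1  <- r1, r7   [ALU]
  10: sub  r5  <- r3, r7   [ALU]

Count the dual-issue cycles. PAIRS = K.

PAIRS = 4

c0: i0 sub.ALU  RAW r3
c1: i1 ld.MEM  no-port MEM/MUL
c2: i2 mulh.MUL  no-port MUL/MEM
c3: i3/i4 st.MEM+beq.BR  2-wide
c4: i5/i6 xor.ALU+st.MEM  2-wide
c5: i7/i8 sub.ALU+ld.MEM  2-wide
c6: i9/i10 xor.ALU+sub.ALU  2-wide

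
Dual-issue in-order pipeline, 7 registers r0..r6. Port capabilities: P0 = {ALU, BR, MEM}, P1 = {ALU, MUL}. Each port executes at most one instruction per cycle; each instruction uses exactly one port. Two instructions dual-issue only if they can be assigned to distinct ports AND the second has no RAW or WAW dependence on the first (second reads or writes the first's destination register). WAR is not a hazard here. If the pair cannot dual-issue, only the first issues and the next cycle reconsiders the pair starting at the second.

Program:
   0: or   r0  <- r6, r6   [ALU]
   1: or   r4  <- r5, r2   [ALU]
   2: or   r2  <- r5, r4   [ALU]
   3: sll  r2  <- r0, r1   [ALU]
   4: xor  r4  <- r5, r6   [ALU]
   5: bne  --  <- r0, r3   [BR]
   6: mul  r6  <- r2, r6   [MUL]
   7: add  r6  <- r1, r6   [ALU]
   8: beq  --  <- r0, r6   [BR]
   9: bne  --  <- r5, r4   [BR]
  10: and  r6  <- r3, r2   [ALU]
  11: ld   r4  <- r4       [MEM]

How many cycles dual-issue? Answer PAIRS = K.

c0: i0/i1 or;or  dual
c1: i2 or  WAW r2
c2: i3/i4 sll;xor  dual
c3: i5/i6 bne;mul  dual
c4: i7 add  RAW r6
c5: i8 beq  no-port BR/BR
c6: i9/i10 bne;and  dual
c7: i11 ld  tail

PAIRS = 4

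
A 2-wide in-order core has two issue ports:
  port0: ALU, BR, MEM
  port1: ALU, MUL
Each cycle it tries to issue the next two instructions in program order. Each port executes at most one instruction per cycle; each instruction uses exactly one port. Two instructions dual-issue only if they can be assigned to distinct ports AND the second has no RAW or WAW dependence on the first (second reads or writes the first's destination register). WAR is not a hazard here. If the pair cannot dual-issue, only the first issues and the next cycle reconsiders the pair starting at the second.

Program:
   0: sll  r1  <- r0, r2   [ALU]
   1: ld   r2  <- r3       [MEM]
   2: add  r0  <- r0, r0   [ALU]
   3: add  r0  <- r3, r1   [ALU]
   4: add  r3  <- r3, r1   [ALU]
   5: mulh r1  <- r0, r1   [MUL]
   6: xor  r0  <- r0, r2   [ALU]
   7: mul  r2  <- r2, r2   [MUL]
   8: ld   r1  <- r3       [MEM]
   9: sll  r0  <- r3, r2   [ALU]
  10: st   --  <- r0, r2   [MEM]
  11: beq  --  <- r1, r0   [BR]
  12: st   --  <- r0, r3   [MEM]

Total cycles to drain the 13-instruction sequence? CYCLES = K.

c0: i0,i1 sll.ALU/ld.MEM  pair
c1: i2 add.ALU  WAW r0
c2: i3,i4 add.ALU/add.ALU  pair
c3: i5,i6 mulh.MUL/xor.ALU  pair
c4: i7,i8 mul.MUL/ld.MEM  pair
c5: i9 sll.ALU  RAW r0
c6: i10 st.MEM  no-port MEM/BR
c7: i11 beq.BR  no-port BR/MEM
c8: i12 st.MEM  tail

CYCLES = 9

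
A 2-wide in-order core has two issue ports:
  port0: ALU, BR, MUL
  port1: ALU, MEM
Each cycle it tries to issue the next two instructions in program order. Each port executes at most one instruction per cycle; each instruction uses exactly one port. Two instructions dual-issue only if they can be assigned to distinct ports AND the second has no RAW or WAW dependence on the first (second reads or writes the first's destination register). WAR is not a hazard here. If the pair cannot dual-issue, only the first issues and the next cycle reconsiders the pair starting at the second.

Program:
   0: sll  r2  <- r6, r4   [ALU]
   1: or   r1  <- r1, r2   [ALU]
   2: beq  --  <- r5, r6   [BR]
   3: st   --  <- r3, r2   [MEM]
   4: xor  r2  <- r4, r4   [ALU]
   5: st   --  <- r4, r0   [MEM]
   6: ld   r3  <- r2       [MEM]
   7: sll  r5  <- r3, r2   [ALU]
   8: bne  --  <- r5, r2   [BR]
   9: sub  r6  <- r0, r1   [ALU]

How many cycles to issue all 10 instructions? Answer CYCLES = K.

[0] i0  sll  -- RAW r2
[1] i1,i2  or;beq  -- pair
[2] i3,i4  st;xor  -- pair
[3] i5  st  -- no-port MEM/MEM
[4] i6  ld  -- RAW r3
[5] i7  sll  -- RAW r5
[6] i8,i9  bne;sub  -- pair

CYCLES = 7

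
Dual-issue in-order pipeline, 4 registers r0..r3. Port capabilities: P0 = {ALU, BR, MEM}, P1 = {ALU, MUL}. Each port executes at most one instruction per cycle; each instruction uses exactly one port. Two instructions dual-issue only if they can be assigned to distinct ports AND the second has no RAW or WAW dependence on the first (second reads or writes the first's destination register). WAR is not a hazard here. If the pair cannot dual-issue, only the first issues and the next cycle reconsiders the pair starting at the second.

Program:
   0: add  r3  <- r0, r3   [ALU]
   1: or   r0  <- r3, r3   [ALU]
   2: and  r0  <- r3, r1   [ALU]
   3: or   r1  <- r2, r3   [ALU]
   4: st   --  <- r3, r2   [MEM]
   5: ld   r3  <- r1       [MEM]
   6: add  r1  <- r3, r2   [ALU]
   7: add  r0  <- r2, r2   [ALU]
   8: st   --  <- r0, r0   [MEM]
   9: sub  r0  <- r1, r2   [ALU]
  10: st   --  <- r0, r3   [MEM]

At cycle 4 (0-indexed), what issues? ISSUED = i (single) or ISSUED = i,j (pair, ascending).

0. add.ALU @i0  | RAW r3
1. or.ALU @i1  | WAW r0
2. and.ALU;or.ALU @i2+i3  | dual
3. st.MEM @i4  | no-port MEM/MEM
4. ld.MEM @i5  | RAW r3
5. add.ALU;add.ALU @i6+i7  | dual
6. st.MEM;sub.ALU @i8+i9  | dual
7. st.MEM @i10  | tail

ISSUED = 5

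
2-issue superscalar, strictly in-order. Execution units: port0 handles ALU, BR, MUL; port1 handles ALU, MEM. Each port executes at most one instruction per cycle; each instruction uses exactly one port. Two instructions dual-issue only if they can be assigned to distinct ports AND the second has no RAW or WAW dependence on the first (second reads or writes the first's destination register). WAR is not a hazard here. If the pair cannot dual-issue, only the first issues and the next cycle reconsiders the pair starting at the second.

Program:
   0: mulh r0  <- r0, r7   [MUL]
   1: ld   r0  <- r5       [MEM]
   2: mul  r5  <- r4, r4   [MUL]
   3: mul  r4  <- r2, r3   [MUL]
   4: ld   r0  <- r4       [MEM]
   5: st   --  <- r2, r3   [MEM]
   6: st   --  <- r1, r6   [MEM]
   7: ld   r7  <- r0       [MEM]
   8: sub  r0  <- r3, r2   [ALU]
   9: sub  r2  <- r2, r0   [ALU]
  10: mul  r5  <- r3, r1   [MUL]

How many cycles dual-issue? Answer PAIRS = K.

t=0 i0:mulh.MUL ; WAW r0
t=1 i1+i2:ld.MEM/mul.MUL ; 2-wide
t=2 i3:mul.MUL ; RAW r4
t=3 i4:ld.MEM ; no-port MEM/MEM
t=4 i5:st.MEM ; no-port MEM/MEM
t=5 i6:st.MEM ; no-port MEM/MEM
t=6 i7+i8:ld.MEM/sub.ALU ; 2-wide
t=7 i9+i10:sub.ALU/mul.MUL ; 2-wide

PAIRS = 3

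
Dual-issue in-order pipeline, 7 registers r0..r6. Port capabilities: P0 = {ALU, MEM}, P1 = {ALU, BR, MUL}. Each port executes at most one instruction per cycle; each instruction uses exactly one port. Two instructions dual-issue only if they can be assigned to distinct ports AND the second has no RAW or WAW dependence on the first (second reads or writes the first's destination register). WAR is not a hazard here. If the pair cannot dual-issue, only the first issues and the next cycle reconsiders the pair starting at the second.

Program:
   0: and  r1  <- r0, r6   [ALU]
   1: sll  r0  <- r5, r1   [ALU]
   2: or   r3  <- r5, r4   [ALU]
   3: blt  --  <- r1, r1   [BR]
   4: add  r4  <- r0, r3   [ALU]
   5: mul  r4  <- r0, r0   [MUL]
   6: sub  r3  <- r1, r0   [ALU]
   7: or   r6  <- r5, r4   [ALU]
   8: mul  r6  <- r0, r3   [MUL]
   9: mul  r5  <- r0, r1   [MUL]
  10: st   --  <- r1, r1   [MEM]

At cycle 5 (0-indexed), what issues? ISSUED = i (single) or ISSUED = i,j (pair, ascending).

t=0 i0:and.ALU ; RAW r1
t=1 i1,i2:sll.ALU/or.ALU ; pair
t=2 i3,i4:blt.BR/add.ALU ; pair
t=3 i5,i6:mul.MUL/sub.ALU ; pair
t=4 i7:or.ALU ; WAW r6
t=5 i8:mul.MUL ; no-port MUL/MUL
t=6 i9,i10:mul.MUL/st.MEM ; pair

ISSUED = 8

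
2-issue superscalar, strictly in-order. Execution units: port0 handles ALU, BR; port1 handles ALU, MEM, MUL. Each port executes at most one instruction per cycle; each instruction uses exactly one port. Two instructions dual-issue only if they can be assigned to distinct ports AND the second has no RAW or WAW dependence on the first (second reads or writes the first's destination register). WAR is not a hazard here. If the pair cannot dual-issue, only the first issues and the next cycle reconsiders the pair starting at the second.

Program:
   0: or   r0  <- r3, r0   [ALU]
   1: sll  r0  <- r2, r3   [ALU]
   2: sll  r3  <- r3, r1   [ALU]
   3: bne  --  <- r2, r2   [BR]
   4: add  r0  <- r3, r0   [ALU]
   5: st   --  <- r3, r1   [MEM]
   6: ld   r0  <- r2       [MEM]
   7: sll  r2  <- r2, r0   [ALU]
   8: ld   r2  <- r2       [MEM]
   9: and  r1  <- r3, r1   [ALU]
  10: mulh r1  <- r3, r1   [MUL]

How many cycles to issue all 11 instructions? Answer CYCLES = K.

CYCLES = 8

[0] i0  or.ALU  -- WAW r0
[1] i1+i2  sll.ALU/sll.ALU  -- 2-wide
[2] i3+i4  bne.BR/add.ALU  -- 2-wide
[3] i5  st.MEM  -- no-port MEM/MEM
[4] i6  ld.MEM  -- RAW r0
[5] i7  sll.ALU  -- RAW+WAW r2
[6] i8+i9  ld.MEM/and.ALU  -- 2-wide
[7] i10  mulh.MUL  -- tail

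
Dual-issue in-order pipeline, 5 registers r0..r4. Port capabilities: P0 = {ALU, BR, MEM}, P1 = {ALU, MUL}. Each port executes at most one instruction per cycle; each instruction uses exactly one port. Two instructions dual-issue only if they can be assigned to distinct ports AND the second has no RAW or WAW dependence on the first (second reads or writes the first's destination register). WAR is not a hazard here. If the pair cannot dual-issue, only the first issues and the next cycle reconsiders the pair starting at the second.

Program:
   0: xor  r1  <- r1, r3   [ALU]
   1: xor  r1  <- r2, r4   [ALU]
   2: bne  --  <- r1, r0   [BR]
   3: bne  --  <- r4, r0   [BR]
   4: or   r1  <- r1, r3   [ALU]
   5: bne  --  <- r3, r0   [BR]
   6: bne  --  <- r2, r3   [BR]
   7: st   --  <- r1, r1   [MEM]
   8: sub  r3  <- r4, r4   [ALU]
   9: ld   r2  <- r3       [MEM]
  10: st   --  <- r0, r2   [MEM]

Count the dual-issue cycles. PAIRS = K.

PAIRS = 2

c0: i0 xor.ALU  WAW r1
c1: i1 xor.ALU  RAW r1
c2: i2 bne.BR  no-port BR/BR
c3: i3,i4 bne.BR+or.ALU  pair
c4: i5 bne.BR  no-port BR/BR
c5: i6 bne.BR  no-port BR/MEM
c6: i7,i8 st.MEM+sub.ALU  pair
c7: i9 ld.MEM  no-port MEM/MEM
c8: i10 st.MEM  tail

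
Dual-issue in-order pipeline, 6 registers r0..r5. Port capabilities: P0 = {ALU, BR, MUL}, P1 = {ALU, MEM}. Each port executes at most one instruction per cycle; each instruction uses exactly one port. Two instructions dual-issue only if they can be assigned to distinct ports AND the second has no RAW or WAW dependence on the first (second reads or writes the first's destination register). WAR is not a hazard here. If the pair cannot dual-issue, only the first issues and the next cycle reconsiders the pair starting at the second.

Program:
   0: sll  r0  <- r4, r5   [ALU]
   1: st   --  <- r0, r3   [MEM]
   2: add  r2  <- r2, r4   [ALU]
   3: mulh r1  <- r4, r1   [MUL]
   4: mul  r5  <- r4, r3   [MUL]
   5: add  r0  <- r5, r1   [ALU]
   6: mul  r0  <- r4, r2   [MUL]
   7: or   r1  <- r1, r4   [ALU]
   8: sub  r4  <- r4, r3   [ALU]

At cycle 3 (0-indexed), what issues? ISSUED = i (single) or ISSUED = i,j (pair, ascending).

ISSUED = 4

#0 head=0: sll.ALU i0 RAW r0
#1 head=1: st.MEM;add.ALU i1&i2 dual
#2 head=3: mulh.MUL i3 no-port MUL/MUL
#3 head=4: mul.MUL i4 RAW r5
#4 head=5: add.ALU i5 WAW r0
#5 head=6: mul.MUL;or.ALU i6&i7 dual
#6 head=8: sub.ALU i8 tail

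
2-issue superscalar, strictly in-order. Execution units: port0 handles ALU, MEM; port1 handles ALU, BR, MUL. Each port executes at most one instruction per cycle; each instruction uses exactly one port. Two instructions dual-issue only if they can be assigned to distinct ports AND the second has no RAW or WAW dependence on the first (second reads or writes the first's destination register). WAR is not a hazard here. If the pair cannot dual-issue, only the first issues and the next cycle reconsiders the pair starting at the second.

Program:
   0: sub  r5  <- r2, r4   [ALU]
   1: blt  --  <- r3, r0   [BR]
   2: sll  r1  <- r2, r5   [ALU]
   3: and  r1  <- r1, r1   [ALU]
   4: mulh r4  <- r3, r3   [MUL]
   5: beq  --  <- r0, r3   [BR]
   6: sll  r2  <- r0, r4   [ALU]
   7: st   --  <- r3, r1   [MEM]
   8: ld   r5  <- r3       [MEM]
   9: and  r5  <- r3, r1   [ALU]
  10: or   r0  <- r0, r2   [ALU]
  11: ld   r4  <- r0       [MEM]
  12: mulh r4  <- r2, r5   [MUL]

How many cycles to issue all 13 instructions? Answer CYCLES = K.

  cy0 -> i0&i1 (sub/blt) 2-wide
  cy1 -> i2 (sll) RAW+WAW r1
  cy2 -> i3&i4 (and/mulh) 2-wide
  cy3 -> i5&i6 (beq/sll) 2-wide
  cy4 -> i7 (st) no-port MEM/MEM
  cy5 -> i8 (ld) WAW r5
  cy6 -> i9&i10 (and/or) 2-wide
  cy7 -> i11 (ld) WAW r4
  cy8 -> i12 (mulh) tail

CYCLES = 9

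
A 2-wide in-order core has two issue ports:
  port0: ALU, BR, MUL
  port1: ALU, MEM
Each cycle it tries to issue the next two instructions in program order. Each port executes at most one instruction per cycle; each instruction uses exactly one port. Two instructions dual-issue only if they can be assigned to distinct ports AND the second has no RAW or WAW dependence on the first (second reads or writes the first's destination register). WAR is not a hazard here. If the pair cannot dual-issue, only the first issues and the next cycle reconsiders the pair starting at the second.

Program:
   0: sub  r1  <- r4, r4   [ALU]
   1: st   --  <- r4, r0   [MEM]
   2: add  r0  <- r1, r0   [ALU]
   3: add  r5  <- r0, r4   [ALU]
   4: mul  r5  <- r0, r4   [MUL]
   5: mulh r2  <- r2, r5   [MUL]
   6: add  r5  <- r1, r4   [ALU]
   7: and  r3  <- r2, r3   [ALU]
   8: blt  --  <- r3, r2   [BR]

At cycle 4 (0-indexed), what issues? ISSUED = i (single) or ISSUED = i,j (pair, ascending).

[0] i0/i1  sub+st  -- 2-wide
[1] i2  add  -- RAW r0
[2] i3  add  -- WAW r5
[3] i4  mul  -- no-port MUL/MUL
[4] i5/i6  mulh+add  -- 2-wide
[5] i7  and  -- RAW r3
[6] i8  blt  -- tail

ISSUED = 5,6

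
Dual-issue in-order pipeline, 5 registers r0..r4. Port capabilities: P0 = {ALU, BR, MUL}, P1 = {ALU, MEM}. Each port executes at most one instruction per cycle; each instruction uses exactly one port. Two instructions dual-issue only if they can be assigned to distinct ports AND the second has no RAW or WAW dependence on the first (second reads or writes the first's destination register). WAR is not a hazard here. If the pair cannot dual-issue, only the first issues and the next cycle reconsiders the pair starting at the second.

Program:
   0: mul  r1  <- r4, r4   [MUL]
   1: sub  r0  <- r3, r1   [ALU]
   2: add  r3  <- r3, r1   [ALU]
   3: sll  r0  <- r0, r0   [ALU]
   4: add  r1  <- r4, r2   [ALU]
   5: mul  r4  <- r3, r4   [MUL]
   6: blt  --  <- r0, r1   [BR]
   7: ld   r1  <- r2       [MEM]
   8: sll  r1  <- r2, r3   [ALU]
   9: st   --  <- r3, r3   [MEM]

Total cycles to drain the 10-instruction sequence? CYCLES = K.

CYCLES = 6

0. mul.MUL @i0  | RAW r1
1. sub.ALU/add.ALU @i1&i2  | 2-wide
2. sll.ALU/add.ALU @i3&i4  | 2-wide
3. mul.MUL @i5  | no-port MUL/BR
4. blt.BR/ld.MEM @i6&i7  | 2-wide
5. sll.ALU/st.MEM @i8&i9  | 2-wide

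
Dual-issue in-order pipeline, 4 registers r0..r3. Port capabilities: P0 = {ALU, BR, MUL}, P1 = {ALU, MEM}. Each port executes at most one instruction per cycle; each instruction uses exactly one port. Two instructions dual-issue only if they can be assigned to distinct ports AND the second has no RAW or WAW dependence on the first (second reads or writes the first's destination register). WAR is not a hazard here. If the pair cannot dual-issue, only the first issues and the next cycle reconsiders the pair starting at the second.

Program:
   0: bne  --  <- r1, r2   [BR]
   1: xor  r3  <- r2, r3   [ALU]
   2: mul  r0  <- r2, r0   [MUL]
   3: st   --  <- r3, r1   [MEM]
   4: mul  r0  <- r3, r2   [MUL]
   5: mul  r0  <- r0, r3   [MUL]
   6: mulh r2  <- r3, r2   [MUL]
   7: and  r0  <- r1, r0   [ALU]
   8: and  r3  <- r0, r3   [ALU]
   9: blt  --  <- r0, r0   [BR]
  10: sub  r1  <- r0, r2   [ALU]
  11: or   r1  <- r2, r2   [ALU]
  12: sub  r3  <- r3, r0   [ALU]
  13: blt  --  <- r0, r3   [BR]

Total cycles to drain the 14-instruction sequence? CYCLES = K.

CYCLES = 9

[0] i0+i1  bne;xor  -- 2-wide
[1] i2+i3  mul;st  -- 2-wide
[2] i4  mul  -- no-port MUL/MUL
[3] i5  mul  -- no-port MUL/MUL
[4] i6+i7  mulh;and  -- 2-wide
[5] i8+i9  and;blt  -- 2-wide
[6] i10  sub  -- WAW r1
[7] i11+i12  or;sub  -- 2-wide
[8] i13  blt  -- tail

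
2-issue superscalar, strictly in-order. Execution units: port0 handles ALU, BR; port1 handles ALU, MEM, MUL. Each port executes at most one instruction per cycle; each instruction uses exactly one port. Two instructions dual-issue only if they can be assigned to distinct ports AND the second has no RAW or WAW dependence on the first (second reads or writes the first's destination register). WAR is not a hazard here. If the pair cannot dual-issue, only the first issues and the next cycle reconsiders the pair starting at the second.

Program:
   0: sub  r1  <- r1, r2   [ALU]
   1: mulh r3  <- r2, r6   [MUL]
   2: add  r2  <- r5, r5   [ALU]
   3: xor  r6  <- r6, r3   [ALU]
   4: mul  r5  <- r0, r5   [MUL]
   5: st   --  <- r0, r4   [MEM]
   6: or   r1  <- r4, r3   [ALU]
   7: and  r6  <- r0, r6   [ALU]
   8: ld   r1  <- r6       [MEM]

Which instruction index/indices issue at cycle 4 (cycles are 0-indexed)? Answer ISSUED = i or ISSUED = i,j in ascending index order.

t=0 i0&i1:sub.ALU/mulh.MUL ; dual
t=1 i2&i3:add.ALU/xor.ALU ; dual
t=2 i4:mul.MUL ; no-port MUL/MEM
t=3 i5&i6:st.MEM/or.ALU ; dual
t=4 i7:and.ALU ; RAW r6
t=5 i8:ld.MEM ; tail

ISSUED = 7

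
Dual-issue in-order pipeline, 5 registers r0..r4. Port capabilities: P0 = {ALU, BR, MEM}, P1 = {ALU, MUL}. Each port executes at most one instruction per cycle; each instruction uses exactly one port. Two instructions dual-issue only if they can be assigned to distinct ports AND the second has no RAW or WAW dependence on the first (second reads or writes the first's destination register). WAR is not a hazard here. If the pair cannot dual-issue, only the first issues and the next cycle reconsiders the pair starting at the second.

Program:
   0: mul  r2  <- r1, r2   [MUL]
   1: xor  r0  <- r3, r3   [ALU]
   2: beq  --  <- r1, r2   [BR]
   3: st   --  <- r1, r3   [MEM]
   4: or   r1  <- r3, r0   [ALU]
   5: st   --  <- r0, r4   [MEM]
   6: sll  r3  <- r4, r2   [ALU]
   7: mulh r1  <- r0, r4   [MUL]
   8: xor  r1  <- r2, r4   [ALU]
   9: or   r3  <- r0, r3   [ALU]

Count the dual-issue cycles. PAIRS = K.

PAIRS = 4

t=0 i0,i1:mul.MUL;xor.ALU ; pair
t=1 i2:beq.BR ; no-port BR/MEM
t=2 i3,i4:st.MEM;or.ALU ; pair
t=3 i5,i6:st.MEM;sll.ALU ; pair
t=4 i7:mulh.MUL ; WAW r1
t=5 i8,i9:xor.ALU;or.ALU ; pair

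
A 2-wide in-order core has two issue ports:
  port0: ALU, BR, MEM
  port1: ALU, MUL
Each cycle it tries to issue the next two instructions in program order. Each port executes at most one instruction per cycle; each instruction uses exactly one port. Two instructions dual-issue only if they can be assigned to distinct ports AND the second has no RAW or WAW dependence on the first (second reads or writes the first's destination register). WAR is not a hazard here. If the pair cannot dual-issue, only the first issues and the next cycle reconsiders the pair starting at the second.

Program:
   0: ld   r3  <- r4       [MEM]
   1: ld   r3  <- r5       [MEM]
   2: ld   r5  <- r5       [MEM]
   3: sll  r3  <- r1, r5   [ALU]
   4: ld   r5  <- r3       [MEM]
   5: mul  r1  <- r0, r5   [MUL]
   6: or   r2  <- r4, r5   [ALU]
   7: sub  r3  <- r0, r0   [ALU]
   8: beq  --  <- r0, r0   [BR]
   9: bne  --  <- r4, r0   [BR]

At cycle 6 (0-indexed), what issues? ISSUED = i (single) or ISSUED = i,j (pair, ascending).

t=0 i0:ld.MEM ; no-port MEM/MEM
t=1 i1:ld.MEM ; no-port MEM/MEM
t=2 i2:ld.MEM ; RAW r5
t=3 i3:sll.ALU ; RAW r3
t=4 i4:ld.MEM ; RAW r5
t=5 i5/i6:mul.MUL;or.ALU ; 2-wide
t=6 i7/i8:sub.ALU;beq.BR ; 2-wide
t=7 i9:bne.BR ; tail

ISSUED = 7,8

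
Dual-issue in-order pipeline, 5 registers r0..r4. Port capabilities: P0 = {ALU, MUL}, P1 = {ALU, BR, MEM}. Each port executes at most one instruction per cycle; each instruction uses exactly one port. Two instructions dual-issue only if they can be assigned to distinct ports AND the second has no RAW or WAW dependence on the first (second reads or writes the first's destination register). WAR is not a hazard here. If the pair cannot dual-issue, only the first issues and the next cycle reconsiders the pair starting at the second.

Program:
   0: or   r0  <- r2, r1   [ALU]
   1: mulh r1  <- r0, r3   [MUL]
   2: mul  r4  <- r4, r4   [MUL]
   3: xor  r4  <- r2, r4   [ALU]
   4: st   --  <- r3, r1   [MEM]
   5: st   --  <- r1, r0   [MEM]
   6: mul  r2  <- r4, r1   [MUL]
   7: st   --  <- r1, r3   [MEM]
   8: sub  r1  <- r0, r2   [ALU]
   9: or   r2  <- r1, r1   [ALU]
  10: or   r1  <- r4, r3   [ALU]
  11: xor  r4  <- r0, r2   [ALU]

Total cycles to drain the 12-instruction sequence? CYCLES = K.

t=0 i0:or ; RAW r0
t=1 i1:mulh ; no-port MUL/MUL
t=2 i2:mul ; RAW+WAW r4
t=3 i3+i4:xor st ; 2-wide
t=4 i5+i6:st mul ; 2-wide
t=5 i7+i8:st sub ; 2-wide
t=6 i9+i10:or or ; 2-wide
t=7 i11:xor ; tail

CYCLES = 8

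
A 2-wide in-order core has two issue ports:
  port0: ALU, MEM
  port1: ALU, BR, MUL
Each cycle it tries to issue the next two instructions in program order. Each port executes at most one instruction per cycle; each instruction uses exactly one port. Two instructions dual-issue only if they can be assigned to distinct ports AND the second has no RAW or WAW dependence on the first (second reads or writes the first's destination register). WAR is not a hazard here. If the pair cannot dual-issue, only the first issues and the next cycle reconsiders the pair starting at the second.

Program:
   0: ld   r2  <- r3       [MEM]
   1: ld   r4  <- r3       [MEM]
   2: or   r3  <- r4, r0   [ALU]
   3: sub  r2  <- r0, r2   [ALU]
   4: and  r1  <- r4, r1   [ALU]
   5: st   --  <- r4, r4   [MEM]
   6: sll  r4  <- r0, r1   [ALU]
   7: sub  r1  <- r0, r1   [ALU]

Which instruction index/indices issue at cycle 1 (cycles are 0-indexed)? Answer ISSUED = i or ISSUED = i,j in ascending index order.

[0] i0  ld  -- no-port MEM/MEM
[1] i1  ld  -- RAW r4
[2] i2+i3  or sub  -- 2-wide
[3] i4+i5  and st  -- 2-wide
[4] i6+i7  sll sub  -- 2-wide

ISSUED = 1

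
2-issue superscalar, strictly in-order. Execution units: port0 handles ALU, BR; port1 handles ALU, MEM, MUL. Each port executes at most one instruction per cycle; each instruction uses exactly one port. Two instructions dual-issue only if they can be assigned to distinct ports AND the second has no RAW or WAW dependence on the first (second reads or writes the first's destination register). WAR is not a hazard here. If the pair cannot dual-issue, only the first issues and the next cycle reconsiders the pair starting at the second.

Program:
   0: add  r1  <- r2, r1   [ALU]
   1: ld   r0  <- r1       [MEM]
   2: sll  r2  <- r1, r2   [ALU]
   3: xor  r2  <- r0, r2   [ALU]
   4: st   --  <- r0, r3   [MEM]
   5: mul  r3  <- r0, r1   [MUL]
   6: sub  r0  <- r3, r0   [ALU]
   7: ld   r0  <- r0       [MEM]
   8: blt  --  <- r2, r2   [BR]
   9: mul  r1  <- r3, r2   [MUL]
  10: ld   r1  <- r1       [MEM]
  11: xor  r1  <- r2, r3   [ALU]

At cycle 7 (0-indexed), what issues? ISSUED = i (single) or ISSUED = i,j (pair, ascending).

0. add @i0  | RAW r1
1. ld;sll @i1&i2  | pair
2. xor;st @i3&i4  | pair
3. mul @i5  | RAW r3
4. sub @i6  | RAW+WAW r0
5. ld;blt @i7&i8  | pair
6. mul @i9  | no-port MUL/MEM
7. ld @i10  | WAW r1
8. xor @i11  | tail

ISSUED = 10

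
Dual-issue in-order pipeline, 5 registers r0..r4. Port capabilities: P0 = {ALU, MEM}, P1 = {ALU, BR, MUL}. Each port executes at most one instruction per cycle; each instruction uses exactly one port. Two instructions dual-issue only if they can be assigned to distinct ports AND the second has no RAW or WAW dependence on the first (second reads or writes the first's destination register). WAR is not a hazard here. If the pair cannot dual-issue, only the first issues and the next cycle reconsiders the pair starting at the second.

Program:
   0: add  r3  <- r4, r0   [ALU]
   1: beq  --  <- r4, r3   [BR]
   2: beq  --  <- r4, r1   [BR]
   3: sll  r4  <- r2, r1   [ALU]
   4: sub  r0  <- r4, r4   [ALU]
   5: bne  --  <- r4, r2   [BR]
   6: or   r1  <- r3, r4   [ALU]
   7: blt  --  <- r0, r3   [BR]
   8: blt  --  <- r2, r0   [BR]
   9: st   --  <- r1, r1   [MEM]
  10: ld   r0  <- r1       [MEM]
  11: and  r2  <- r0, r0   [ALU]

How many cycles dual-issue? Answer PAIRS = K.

PAIRS = 4

0. add @i0  | RAW r3
1. beq @i1  | no-port BR/BR
2. beq/sll @i2/i3  | dual
3. sub/bne @i4/i5  | dual
4. or/blt @i6/i7  | dual
5. blt/st @i8/i9  | dual
6. ld @i10  | RAW r0
7. and @i11  | tail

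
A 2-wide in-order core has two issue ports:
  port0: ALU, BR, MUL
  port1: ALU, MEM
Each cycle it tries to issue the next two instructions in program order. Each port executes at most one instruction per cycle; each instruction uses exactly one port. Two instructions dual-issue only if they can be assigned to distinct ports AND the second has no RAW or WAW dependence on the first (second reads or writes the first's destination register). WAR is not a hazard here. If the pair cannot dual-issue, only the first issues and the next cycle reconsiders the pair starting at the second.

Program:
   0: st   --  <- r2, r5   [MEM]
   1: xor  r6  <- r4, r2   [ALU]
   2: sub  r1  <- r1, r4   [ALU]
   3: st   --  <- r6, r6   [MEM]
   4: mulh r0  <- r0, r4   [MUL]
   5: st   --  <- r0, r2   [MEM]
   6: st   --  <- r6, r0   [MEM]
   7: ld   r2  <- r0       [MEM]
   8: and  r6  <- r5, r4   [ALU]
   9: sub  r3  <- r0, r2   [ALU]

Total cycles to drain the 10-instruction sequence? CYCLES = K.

CYCLES = 7

t=0 i0&i1:st.MEM+xor.ALU ; pair
t=1 i2&i3:sub.ALU+st.MEM ; pair
t=2 i4:mulh.MUL ; RAW r0
t=3 i5:st.MEM ; no-port MEM/MEM
t=4 i6:st.MEM ; no-port MEM/MEM
t=5 i7&i8:ld.MEM+and.ALU ; pair
t=6 i9:sub.ALU ; tail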